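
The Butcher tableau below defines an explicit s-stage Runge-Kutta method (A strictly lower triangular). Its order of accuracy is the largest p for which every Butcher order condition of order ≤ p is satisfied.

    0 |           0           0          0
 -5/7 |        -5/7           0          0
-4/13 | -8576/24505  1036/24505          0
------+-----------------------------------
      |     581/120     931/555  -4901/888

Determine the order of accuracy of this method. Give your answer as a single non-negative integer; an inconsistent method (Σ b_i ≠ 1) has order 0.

b = (581/120, 931/555, -4901/888)
c = (0, -5/7, -4/13)
Ac = (0, 0, -148/4901)
Σ b_i: 581/120·1 + 931/555·1 + (-4901/888)·1 = 1 ✓
b·c: 931/555·(-5/7) + (-4901/888)·(-4/13) = 1/2 ✓
b·c²: 931/555·25/49 + (-4901/888)·16/169 = 1/3 ✓
b·Ac: (-4901/888)·(-148/4901) = 1/6 ✓; 3 stages ⇒ order 3.

3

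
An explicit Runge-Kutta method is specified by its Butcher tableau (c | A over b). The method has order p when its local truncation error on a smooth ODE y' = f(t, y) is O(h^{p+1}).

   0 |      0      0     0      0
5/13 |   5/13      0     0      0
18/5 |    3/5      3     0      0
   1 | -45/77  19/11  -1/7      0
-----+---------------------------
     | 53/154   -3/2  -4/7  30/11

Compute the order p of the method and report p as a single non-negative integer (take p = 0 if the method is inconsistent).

1

b = (53/154, -3/2, -4/7, 30/11)
c = (0, 5/13, 18/5, 1)
Ac = (0, 0, 15/13, 751/5005)
Σ b_i: 53/154·1 + (-3/2)·1 + (-4/7)·1 + 30/11·1 = 1 ✓
b·c: (-3/2)·5/13 + (-4/7)·18/5 + 30/11·1 = 933/10010 ≠ 1/2 ⇒ order 1.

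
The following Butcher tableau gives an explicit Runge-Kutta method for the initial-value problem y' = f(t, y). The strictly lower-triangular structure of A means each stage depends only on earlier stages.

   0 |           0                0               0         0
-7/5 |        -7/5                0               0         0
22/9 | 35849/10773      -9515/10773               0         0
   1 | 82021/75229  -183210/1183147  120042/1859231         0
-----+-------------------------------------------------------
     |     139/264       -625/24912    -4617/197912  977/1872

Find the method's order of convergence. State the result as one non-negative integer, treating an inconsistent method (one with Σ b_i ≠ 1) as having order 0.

4

b = (139/264, -625/24912, -4617/197912, 977/1872)
c = (0, -7/5, 22/9, 1)
Ac = (0, 0, 1903/1539, 366/977)
Σ b_i: 139/264·1 + (-625/24912)·1 + (-4617/197912)·1 + 977/1872·1 = 1 ✓
b·c: (-625/24912)·(-7/5) + (-4617/197912)·22/9 + 977/1872·1 = 1/2 ✓
b·c²: (-625/24912)·49/25 + (-4617/197912)·484/81 + 977/1872·1 = 1/3 ✓
b·Ac: (-4617/197912)·1903/1539 + 977/1872·366/977 = 1/6 ✓
b·c³: (-625/24912)·(-343/125) + (-4617/197912)·10648/729 + 977/1872·1 = 1/4 ✓
b·(c∘Ac): (-4617/197912)·41866/13851 + 977/1872·366/977 = 1/8 ✓
b·Ac²: (-4617/197912)·(-13321/7695) + 977/1872·402/4885 = 1/12 ✓
b·A²c: 977/1872·78/977 = 1/24 ✓; 4 stages ⇒ order 4.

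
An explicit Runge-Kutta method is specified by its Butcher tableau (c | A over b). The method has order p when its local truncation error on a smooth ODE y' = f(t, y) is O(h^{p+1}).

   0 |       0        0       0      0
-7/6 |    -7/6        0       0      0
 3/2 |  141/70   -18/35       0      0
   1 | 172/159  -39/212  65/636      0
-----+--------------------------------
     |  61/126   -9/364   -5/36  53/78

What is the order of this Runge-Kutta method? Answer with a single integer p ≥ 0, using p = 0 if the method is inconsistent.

4

b = (61/126, -9/364, -5/36, 53/78)
c = (0, -7/6, 3/2, 1)
Ac = (0, 0, 3/5, 39/106)
Σ b_i: 61/126·1 + (-9/364)·1 + (-5/36)·1 + 53/78·1 = 1 ✓
b·c: (-9/364)·(-7/6) + (-5/36)·3/2 + 53/78·1 = 1/2 ✓
b·c²: (-9/364)·49/36 + (-5/36)·9/4 + 53/78·1 = 1/3 ✓
b·Ac: (-5/36)·3/5 + 53/78·39/106 = 1/6 ✓
b·c³: (-9/364)·(-343/216) + (-5/36)·27/8 + 53/78·1 = 1/4 ✓
b·(c∘Ac): (-5/36)·9/10 + 53/78·39/106 = 1/8 ✓
b·Ac²: (-5/36)·(-7/10) + 53/78·(-13/636) = 1/12 ✓
b·A²c: 53/78·13/212 = 1/24 ✓; 4 stages ⇒ order 4.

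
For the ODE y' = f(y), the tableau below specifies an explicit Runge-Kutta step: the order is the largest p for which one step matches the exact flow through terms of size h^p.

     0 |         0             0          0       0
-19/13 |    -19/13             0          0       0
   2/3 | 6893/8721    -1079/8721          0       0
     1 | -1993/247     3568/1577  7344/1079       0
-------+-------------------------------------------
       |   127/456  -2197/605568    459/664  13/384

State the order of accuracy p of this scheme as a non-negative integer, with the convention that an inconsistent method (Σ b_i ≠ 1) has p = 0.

b = (127/456, -2197/605568, 459/664, 13/384)
c = (0, -19/13, 2/3, 1)
Ac = (0, 0, 83/459, 16/13)
Σ b_i: 127/456·1 + (-2197/605568)·1 + 459/664·1 + 13/384·1 = 1 ✓
b·c: (-2197/605568)·(-19/13) + 459/664·2/3 + 13/384·1 = 1/2 ✓
b·c²: (-2197/605568)·361/169 + 459/664·4/9 + 13/384·1 = 1/3 ✓
b·Ac: 459/664·83/459 + 13/384·16/13 = 1/6 ✓
b·c³: (-2197/605568)·(-6859/2197) + 459/664·8/27 + 13/384·1 = 1/4 ✓
b·(c∘Ac): 459/664·166/1377 + 13/384·16/13 = 1/8 ✓
b·Ac²: 459/664·(-1577/5967) + 13/384·1328/169 = 1/12 ✓
b·A²c: 13/384·16/13 = 1/24 ✓; 4 stages ⇒ order 4.

4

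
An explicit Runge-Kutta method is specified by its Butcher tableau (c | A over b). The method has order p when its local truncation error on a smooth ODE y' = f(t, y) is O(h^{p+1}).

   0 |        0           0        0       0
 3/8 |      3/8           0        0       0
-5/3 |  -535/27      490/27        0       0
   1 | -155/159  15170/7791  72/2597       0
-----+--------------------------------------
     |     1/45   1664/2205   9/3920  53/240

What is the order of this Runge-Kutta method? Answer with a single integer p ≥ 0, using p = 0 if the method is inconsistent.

4

b = (1/45, 1664/2205, 9/3920, 53/240)
c = (0, 3/8, -5/3, 1)
Ac = (0, 0, 245/36, 145/212)
Σ b_i: 1/45·1 + 1664/2205·1 + 9/3920·1 + 53/240·1 = 1 ✓
b·c: 1664/2205·3/8 + 9/3920·(-5/3) + 53/240·1 = 1/2 ✓
b·c²: 1664/2205·9/64 + 9/3920·25/9 + 53/240·1 = 1/3 ✓
b·Ac: 9/3920·245/36 + 53/240·145/212 = 1/6 ✓
b·c³: 1664/2205·27/512 + 9/3920·(-125/27) + 53/240·1 = 1/4 ✓
b·(c∘Ac): 9/3920·(-1225/108) + 53/240·145/212 = 1/8 ✓
b·Ac²: 9/3920·245/96 + 53/240·595/1696 = 1/12 ✓
b·A²c: 53/240·10/53 = 1/24 ✓; 4 stages ⇒ order 4.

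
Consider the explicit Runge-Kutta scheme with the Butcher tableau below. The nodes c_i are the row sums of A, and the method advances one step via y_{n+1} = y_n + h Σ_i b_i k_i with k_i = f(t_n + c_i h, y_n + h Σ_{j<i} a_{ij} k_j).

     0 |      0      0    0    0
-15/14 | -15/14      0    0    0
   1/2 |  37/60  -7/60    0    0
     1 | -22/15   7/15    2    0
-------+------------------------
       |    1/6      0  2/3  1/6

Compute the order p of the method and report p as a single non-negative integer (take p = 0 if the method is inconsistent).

b = (1/6, 0, 2/3, 1/6)
c = (0, -15/14, 1/2, 1)
Ac = (0, 0, 1/8, 1/2)
Σ b_i: 1/6·1 + 2/3·1 + 1/6·1 = 1 ✓
b·c: 2/3·1/2 + 1/6·1 = 1/2 ✓
b·c²: 2/3·1/4 + 1/6·1 = 1/3 ✓
b·Ac: 2/3·1/8 + 1/6·1/2 = 1/6 ✓
b·c³: 2/3·1/8 + 1/6·1 = 1/4 ✓
b·(c∘Ac): 2/3·1/16 + 1/6·1/2 = 1/8 ✓
b·Ac²: 2/3·(-15/112) + 1/6·29/28 = 1/12 ✓
b·A²c: 1/6·1/4 = 1/24 ✓; 4 stages ⇒ order 4.

4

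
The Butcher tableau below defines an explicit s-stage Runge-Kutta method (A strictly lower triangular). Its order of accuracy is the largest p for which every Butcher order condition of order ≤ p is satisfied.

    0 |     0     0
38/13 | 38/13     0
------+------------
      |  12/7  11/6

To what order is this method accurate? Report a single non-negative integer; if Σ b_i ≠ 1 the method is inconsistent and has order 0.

b = (12/7, 11/6)
c = (0, 38/13)
Σ b_i: 12/7·1 + 11/6·1 = 149/42 ≠ 1 ⇒ order 0.

0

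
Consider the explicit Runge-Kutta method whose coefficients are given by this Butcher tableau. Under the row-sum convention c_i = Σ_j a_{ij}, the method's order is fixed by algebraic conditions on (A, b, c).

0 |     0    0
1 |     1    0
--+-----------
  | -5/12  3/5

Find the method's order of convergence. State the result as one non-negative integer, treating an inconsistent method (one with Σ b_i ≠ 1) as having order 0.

0

b = (-5/12, 3/5)
c = (0, 1)
Σ b_i: (-5/12)·1 + 3/5·1 = 11/60 ≠ 1 ⇒ order 0.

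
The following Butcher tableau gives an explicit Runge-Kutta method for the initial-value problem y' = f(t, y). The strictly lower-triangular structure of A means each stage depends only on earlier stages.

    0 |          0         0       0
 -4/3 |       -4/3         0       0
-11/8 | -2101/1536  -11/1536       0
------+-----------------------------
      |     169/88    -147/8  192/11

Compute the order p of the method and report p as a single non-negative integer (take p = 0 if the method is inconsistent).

3

b = (169/88, -147/8, 192/11)
c = (0, -4/3, -11/8)
Ac = (0, 0, 11/1152)
Σ b_i: 169/88·1 + (-147/8)·1 + 192/11·1 = 1 ✓
b·c: (-147/8)·(-4/3) + 192/11·(-11/8) = 1/2 ✓
b·c²: (-147/8)·16/9 + 192/11·121/64 = 1/3 ✓
b·Ac: 192/11·11/1152 = 1/6 ✓; 3 stages ⇒ order 3.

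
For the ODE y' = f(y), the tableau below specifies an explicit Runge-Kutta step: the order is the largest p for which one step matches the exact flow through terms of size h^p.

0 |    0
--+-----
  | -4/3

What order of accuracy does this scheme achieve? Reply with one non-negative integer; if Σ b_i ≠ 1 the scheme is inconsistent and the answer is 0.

b = (-4/3)
c = (0)
Σ b_i: (-4/3)·1 = -4/3 ≠ 1 ⇒ order 0.

0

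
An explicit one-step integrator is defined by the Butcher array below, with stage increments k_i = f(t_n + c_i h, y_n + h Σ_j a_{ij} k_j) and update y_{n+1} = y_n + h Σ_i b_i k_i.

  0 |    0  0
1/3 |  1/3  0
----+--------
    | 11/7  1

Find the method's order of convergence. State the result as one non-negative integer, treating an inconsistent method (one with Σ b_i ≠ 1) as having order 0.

b = (11/7, 1)
c = (0, 1/3)
Σ b_i: 11/7·1 + 1·1 = 18/7 ≠ 1 ⇒ order 0.

0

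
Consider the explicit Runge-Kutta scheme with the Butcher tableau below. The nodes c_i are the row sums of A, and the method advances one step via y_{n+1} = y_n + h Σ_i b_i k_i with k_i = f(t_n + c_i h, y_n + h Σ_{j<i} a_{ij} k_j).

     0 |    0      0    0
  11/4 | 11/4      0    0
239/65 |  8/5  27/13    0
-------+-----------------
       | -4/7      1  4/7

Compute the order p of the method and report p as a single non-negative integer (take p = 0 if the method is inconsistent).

b = (-4/7, 1, 4/7)
c = (0, 11/4, 239/65)
Ac = (0, 0, 297/52)
Σ b_i: (-4/7)·1 + 1·1 + 4/7·1 = 1 ✓
b·c: 1·11/4 + 4/7·239/65 = 8829/1820 ≠ 1/2 ⇒ order 1.

1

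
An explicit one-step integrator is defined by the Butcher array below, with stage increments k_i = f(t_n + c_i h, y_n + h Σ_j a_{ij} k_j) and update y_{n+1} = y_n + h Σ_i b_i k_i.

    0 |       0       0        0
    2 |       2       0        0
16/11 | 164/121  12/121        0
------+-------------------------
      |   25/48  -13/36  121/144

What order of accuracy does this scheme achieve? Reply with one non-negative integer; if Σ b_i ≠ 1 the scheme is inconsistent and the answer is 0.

3

b = (25/48, -13/36, 121/144)
c = (0, 2, 16/11)
Ac = (0, 0, 24/121)
Σ b_i: 25/48·1 + (-13/36)·1 + 121/144·1 = 1 ✓
b·c: (-13/36)·2 + 121/144·16/11 = 1/2 ✓
b·c²: (-13/36)·4 + 121/144·256/121 = 1/3 ✓
b·Ac: 121/144·24/121 = 1/6 ✓; 3 stages ⇒ order 3.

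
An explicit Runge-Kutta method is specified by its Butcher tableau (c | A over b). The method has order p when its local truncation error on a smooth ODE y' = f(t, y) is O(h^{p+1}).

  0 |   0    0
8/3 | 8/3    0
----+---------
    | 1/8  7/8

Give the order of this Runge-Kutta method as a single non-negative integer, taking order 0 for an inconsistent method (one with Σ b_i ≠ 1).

1

b = (1/8, 7/8)
c = (0, 8/3)
Σ b_i: 1/8·1 + 7/8·1 = 1 ✓
b·c: 7/8·8/3 = 7/3 ≠ 1/2 ⇒ order 1.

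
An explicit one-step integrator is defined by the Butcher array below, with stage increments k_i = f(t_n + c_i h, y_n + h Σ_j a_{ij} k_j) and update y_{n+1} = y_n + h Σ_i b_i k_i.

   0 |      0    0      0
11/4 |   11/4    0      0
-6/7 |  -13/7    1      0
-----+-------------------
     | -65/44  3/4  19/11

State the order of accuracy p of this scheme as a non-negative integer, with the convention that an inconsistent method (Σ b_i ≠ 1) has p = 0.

1

b = (-65/44, 3/4, 19/11)
c = (0, 11/4, -6/7)
Ac = (0, 0, 11/4)
Σ b_i: (-65/44)·1 + 3/4·1 + 19/11·1 = 1 ✓
b·c: 3/4·11/4 + 19/11·(-6/7) = 717/1232 ≠ 1/2 ⇒ order 1.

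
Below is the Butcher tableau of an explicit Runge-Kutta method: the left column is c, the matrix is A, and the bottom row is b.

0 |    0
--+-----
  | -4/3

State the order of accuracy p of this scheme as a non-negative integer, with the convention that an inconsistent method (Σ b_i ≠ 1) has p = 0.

0

b = (-4/3)
c = (0)
Σ b_i: (-4/3)·1 = -4/3 ≠ 1 ⇒ order 0.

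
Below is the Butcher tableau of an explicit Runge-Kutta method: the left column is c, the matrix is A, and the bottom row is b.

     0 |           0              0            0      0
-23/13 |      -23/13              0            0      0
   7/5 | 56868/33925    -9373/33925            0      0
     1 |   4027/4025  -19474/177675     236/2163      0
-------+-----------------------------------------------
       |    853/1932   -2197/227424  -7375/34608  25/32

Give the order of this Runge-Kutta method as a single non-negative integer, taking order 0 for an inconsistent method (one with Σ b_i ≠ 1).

b = (853/1932, -2197/227424, -7375/34608, 25/32)
c = (0, -23/13, 7/5, 1)
Ac = (0, 0, 721/1475, 26/75)
Σ b_i: 853/1932·1 + (-2197/227424)·1 + (-7375/34608)·1 + 25/32·1 = 1 ✓
b·c: (-2197/227424)·(-23/13) + (-7375/34608)·7/5 + 25/32·1 = 1/2 ✓
b·c²: (-2197/227424)·529/169 + (-7375/34608)·49/25 + 25/32·1 = 1/3 ✓
b·Ac: (-7375/34608)·721/1475 + 25/32·26/75 = 1/6 ✓
b·c³: (-2197/227424)·(-12167/2197) + (-7375/34608)·343/125 + 25/32·1 = 1/4 ✓
b·(c∘Ac): (-7375/34608)·5047/7375 + 25/32·26/75 = 1/8 ✓
b·Ac²: (-7375/34608)·(-16583/19175) + 25/32·(-42/325) = 1/12 ✓
b·A²c: 25/32·4/75 = 1/24 ✓; 4 stages ⇒ order 4.

4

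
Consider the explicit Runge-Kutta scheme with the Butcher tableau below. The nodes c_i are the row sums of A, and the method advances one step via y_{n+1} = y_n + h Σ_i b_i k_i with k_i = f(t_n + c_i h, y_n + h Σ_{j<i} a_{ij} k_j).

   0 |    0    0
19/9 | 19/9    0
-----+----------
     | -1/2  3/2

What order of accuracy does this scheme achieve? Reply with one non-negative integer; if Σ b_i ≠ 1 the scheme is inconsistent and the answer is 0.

1

b = (-1/2, 3/2)
c = (0, 19/9)
Σ b_i: (-1/2)·1 + 3/2·1 = 1 ✓
b·c: 3/2·19/9 = 19/6 ≠ 1/2 ⇒ order 1.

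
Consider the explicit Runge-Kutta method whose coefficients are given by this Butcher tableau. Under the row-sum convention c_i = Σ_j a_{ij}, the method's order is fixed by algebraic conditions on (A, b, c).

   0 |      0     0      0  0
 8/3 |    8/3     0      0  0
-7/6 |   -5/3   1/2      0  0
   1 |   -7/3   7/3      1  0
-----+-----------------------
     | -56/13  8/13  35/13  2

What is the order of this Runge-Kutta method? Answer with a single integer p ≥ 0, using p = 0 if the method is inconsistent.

b = (-56/13, 8/13, 35/13, 2)
c = (0, 8/3, -7/6, 1)
Ac = (0, 0, 4/3, 91/18)
Σ b_i: (-56/13)·1 + 8/13·1 + 35/13·1 + 2·1 = 1 ✓
b·c: 8/13·8/3 + 35/13·(-7/6) + 2·1 = 1/2 ✓
b·c²: 8/13·64/9 + 35/13·49/36 + 2·1 = 4699/468 ≠ 1/3 ⇒ order 2.
b·Ac: 35/13·4/3 + 2·91/18 = 1603/117 ≠ 1/6

2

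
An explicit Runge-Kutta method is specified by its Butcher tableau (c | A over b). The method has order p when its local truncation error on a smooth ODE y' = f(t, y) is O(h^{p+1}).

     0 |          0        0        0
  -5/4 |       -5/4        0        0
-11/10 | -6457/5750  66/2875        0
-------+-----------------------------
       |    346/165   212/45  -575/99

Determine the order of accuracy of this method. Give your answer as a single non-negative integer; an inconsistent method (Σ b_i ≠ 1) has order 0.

b = (346/165, 212/45, -575/99)
c = (0, -5/4, -11/10)
Ac = (0, 0, -33/1150)
Σ b_i: 346/165·1 + 212/45·1 + (-575/99)·1 = 1 ✓
b·c: 212/45·(-5/4) + (-575/99)·(-11/10) = 1/2 ✓
b·c²: 212/45·25/16 + (-575/99)·121/100 = 1/3 ✓
b·Ac: (-575/99)·(-33/1150) = 1/6 ✓; 3 stages ⇒ order 3.

3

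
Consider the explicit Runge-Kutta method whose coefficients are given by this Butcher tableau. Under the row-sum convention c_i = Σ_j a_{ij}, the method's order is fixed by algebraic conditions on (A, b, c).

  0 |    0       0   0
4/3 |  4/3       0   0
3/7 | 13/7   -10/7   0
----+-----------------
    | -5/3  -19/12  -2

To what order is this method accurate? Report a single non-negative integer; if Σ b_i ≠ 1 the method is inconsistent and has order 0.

0

b = (-5/3, -19/12, -2)
c = (0, 4/3, 3/7)
Ac = (0, 0, -40/21)
Σ b_i: (-5/3)·1 + (-19/12)·1 + (-2)·1 = -21/4 ≠ 1 ⇒ order 0.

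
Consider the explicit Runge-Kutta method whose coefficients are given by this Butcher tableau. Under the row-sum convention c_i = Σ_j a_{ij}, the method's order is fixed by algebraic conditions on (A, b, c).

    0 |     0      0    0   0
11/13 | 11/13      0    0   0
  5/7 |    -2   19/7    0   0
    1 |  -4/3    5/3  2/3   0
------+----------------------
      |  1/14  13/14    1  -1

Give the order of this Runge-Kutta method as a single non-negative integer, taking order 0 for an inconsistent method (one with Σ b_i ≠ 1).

2

b = (1/14, 13/14, 1, -1)
c = (0, 11/13, 5/7, 1)
Ac = (0, 0, 209/91, 515/273)
Σ b_i: 1/14·1 + 13/14·1 + 1·1 + (-1)·1 = 1 ✓
b·c: 13/14·11/13 + 1·5/7 + (-1)·1 = 1/2 ✓
b·c²: 13/14·121/169 + 1·25/49 + (-1)·1 = 223/1274 ≠ 1/3 ⇒ order 2.
b·Ac: 1·209/91 + (-1)·515/273 = 16/39 ≠ 1/6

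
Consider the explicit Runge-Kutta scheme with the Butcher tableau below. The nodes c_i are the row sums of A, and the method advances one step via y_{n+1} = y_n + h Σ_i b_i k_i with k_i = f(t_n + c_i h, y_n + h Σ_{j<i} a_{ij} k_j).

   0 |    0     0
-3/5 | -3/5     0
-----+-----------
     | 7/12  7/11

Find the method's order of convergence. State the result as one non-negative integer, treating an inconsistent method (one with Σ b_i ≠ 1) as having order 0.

0

b = (7/12, 7/11)
c = (0, -3/5)
Σ b_i: 7/12·1 + 7/11·1 = 161/132 ≠ 1 ⇒ order 0.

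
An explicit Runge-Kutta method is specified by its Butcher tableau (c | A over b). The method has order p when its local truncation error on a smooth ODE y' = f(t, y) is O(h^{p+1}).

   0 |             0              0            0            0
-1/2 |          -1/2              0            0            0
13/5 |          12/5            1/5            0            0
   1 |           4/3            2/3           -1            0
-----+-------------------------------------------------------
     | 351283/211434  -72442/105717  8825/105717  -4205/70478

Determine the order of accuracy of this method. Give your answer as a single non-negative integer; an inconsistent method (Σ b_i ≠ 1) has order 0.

3

b = (351283/211434, -72442/105717, 8825/105717, -4205/70478)
c = (0, -1/2, 13/5, 1)
Ac = (0, 0, -1/10, -44/15)
Σ b_i: 351283/211434·1 + (-72442/105717)·1 + 8825/105717·1 + (-4205/70478)·1 = 1 ✓
b·c: (-72442/105717)·(-1/2) + 8825/105717·13/5 + (-4205/70478)·1 = 1/2 ✓
b·c²: (-72442/105717)·1/4 + 8825/105717·169/25 + (-4205/70478)·1 = 1/3 ✓
b·Ac: 8825/105717·(-1/10) + (-4205/70478)·(-44/15) = 1/6 ✓
b·c³: (-72442/105717)·(-1/8) + 8825/105717·2197/125 + (-4205/70478)·1 = 1052373/704780 ≠ 1/4 ⇒ order 3.
b·(c∘Ac): 8825/105717·(-13/50) + (-4205/70478)·(-44/15) = 10805/70478 ≠ 1/8
b·Ac²: 8825/105717·1/20 + (-4205/70478)·(-989/150) = 420287/1057170 ≠ 1/12
b·A²c: (-4205/70478)·1/10 = -841/140956 ≠ 1/24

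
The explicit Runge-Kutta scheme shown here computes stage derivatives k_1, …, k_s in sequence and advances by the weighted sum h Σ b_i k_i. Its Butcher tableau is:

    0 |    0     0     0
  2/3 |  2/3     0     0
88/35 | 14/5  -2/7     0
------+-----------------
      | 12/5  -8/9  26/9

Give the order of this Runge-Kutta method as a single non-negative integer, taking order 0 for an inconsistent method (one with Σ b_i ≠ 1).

b = (12/5, -8/9, 26/9)
c = (0, 2/3, 88/35)
Ac = (0, 0, -4/21)
Σ b_i: 12/5·1 + (-8/9)·1 + 26/9·1 = 22/5 ≠ 1 ⇒ order 0.

0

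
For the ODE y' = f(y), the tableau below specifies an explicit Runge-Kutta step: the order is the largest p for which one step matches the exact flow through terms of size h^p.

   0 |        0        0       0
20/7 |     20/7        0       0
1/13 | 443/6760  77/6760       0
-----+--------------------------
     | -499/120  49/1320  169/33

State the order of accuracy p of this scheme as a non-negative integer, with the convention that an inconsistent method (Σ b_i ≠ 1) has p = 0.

3

b = (-499/120, 49/1320, 169/33)
c = (0, 20/7, 1/13)
Ac = (0, 0, 11/338)
Σ b_i: (-499/120)·1 + 49/1320·1 + 169/33·1 = 1 ✓
b·c: 49/1320·20/7 + 169/33·1/13 = 1/2 ✓
b·c²: 49/1320·400/49 + 169/33·1/169 = 1/3 ✓
b·Ac: 169/33·11/338 = 1/6 ✓; 3 stages ⇒ order 3.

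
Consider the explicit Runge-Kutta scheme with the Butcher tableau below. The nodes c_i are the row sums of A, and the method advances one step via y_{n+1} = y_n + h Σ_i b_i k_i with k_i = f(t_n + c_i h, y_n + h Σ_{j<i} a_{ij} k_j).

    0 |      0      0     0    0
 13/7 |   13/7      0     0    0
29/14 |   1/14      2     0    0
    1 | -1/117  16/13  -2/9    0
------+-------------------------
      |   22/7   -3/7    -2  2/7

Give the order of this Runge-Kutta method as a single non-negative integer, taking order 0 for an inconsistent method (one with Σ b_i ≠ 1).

b = (22/7, -3/7, -2, 2/7)
c = (0, 13/7, 29/14, 1)
Ac = (0, 0, 26/7, 115/63)
Σ b_i: 22/7·1 + (-3/7)·1 + (-2)·1 + 2/7·1 = 1 ✓
b·c: (-3/7)·13/7 + (-2)·29/14 + 2/7·1 = -228/49 ≠ 1/2 ⇒ order 1.

1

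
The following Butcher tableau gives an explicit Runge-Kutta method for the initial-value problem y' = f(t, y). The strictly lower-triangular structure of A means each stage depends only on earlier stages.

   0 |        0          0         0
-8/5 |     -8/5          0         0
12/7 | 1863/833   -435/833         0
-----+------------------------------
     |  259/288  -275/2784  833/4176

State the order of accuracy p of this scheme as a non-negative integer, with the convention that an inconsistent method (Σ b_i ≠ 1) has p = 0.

b = (259/288, -275/2784, 833/4176)
c = (0, -8/5, 12/7)
Ac = (0, 0, 696/833)
Σ b_i: 259/288·1 + (-275/2784)·1 + 833/4176·1 = 1 ✓
b·c: (-275/2784)·(-8/5) + 833/4176·12/7 = 1/2 ✓
b·c²: (-275/2784)·64/25 + 833/4176·144/49 = 1/3 ✓
b·Ac: 833/4176·696/833 = 1/6 ✓; 3 stages ⇒ order 3.

3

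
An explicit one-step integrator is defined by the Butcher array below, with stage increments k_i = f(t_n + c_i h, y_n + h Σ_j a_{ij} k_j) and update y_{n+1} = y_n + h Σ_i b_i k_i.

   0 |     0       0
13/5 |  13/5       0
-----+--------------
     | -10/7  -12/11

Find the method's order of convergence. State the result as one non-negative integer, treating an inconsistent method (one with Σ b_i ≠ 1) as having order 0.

b = (-10/7, -12/11)
c = (0, 13/5)
Σ b_i: (-10/7)·1 + (-12/11)·1 = -194/77 ≠ 1 ⇒ order 0.

0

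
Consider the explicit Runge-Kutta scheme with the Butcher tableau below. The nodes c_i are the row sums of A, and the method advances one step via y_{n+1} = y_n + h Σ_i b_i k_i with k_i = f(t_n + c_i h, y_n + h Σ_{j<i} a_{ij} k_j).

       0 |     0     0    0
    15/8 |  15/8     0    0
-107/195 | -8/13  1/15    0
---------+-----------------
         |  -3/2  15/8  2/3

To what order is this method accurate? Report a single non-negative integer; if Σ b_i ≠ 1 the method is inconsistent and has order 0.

0

b = (-3/2, 15/8, 2/3)
c = (0, 15/8, -107/195)
Ac = (0, 0, 1/8)
Σ b_i: (-3/2)·1 + 15/8·1 + 2/3·1 = 25/24 ≠ 1 ⇒ order 0.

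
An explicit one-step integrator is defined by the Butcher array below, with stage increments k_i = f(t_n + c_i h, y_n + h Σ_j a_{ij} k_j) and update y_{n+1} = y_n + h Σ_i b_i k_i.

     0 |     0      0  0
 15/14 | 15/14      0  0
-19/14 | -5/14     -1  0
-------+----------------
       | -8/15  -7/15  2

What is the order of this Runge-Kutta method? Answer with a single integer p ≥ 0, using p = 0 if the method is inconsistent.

b = (-8/15, -7/15, 2)
c = (0, 15/14, -19/14)
Ac = (0, 0, -15/14)
Σ b_i: (-8/15)·1 + (-7/15)·1 + 2·1 = 1 ✓
b·c: (-7/15)·15/14 + 2·(-19/14) = -45/14 ≠ 1/2 ⇒ order 1.

1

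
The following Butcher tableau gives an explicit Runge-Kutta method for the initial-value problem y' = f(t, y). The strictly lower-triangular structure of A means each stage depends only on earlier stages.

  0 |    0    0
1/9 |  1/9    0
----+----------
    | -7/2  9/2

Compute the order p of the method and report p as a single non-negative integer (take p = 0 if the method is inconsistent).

b = (-7/2, 9/2)
c = (0, 1/9)
Σ b_i: (-7/2)·1 + 9/2·1 = 1 ✓
b·c: 9/2·1/9 = 1/2 ✓; 2 stages ⇒ order 2.

2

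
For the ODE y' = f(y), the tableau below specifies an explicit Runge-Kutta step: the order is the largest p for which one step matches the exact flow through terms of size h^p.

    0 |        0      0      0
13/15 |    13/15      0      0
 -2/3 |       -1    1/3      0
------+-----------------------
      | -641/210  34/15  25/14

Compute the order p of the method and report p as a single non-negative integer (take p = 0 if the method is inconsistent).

b = (-641/210, 34/15, 25/14)
c = (0, 13/15, -2/3)
Ac = (0, 0, 13/45)
Σ b_i: (-641/210)·1 + 34/15·1 + 25/14·1 = 1 ✓
b·c: 34/15·13/15 + 25/14·(-2/3) = 1219/1575 ≠ 1/2 ⇒ order 1.

1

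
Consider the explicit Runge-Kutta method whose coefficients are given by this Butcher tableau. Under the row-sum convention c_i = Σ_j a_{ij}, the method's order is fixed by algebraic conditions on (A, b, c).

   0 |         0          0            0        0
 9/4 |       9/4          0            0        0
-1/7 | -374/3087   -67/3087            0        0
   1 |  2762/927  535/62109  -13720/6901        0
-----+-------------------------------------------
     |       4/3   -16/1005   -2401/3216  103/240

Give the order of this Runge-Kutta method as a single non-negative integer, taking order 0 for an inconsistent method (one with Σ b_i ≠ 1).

4

b = (4/3, -16/1005, -2401/3216, 103/240)
c = (0, 9/4, -1/7, 1)
Ac = (0, 0, -67/1372, 125/412)
Σ b_i: 4/3·1 + (-16/1005)·1 + (-2401/3216)·1 + 103/240·1 = 1 ✓
b·c: (-16/1005)·9/4 + (-2401/3216)·(-1/7) + 103/240·1 = 1/2 ✓
b·c²: (-16/1005)·81/16 + (-2401/3216)·1/49 + 103/240·1 = 1/3 ✓
b·Ac: (-2401/3216)·(-67/1372) + 103/240·125/412 = 1/6 ✓
b·c³: (-16/1005)·729/64 + (-2401/3216)·(-1/343) + 103/240·1 = 1/4 ✓
b·(c∘Ac): (-2401/3216)·67/9604 + 103/240·125/412 = 1/8 ✓
b·Ac²: (-2401/3216)·(-603/5488) + 103/240·5/1648 = 1/12 ✓
b·A²c: 103/240·10/103 = 1/24 ✓; 4 stages ⇒ order 4.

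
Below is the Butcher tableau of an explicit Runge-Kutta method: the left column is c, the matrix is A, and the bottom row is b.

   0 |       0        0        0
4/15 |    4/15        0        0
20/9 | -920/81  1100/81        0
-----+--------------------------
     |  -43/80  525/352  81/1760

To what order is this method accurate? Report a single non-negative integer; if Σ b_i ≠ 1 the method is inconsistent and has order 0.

b = (-43/80, 525/352, 81/1760)
c = (0, 4/15, 20/9)
Ac = (0, 0, 880/243)
Σ b_i: (-43/80)·1 + 525/352·1 + 81/1760·1 = 1 ✓
b·c: 525/352·4/15 + 81/1760·20/9 = 1/2 ✓
b·c²: 525/352·16/225 + 81/1760·400/81 = 1/3 ✓
b·Ac: 81/1760·880/243 = 1/6 ✓; 3 stages ⇒ order 3.

3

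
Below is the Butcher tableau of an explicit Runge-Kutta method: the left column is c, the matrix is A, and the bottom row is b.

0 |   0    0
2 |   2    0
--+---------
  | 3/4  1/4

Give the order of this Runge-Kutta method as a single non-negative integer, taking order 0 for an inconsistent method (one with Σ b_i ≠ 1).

b = (3/4, 1/4)
c = (0, 2)
Σ b_i: 3/4·1 + 1/4·1 = 1 ✓
b·c: 1/4·2 = 1/2 ✓; 2 stages ⇒ order 2.

2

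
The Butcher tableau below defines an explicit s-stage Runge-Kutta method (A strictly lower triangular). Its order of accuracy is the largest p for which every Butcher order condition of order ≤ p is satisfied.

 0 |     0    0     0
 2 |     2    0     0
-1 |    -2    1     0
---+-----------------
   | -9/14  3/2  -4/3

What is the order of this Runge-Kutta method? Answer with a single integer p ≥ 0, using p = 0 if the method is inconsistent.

0

b = (-9/14, 3/2, -4/3)
c = (0, 2, -1)
Ac = (0, 0, 2)
Σ b_i: (-9/14)·1 + 3/2·1 + (-4/3)·1 = -10/21 ≠ 1 ⇒ order 0.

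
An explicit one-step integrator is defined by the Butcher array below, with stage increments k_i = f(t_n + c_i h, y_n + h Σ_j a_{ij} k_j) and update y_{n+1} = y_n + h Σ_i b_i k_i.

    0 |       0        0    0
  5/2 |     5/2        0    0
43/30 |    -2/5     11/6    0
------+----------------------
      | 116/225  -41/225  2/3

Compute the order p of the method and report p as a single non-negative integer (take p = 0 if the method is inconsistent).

2

b = (116/225, -41/225, 2/3)
c = (0, 5/2, 43/30)
Ac = (0, 0, 55/12)
Σ b_i: 116/225·1 + (-41/225)·1 + 2/3·1 = 1 ✓
b·c: (-41/225)·5/2 + 2/3·43/30 = 1/2 ✓
b·c²: (-41/225)·25/4 + 2/3·1849/900 = 623/2700 ≠ 1/3 ⇒ order 2.
b·Ac: 2/3·55/12 = 55/18 ≠ 1/6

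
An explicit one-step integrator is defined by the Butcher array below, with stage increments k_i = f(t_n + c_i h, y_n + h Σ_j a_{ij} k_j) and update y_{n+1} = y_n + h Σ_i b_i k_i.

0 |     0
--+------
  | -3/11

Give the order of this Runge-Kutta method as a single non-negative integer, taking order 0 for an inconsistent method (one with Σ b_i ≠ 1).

0

b = (-3/11)
c = (0)
Σ b_i: (-3/11)·1 = -3/11 ≠ 1 ⇒ order 0.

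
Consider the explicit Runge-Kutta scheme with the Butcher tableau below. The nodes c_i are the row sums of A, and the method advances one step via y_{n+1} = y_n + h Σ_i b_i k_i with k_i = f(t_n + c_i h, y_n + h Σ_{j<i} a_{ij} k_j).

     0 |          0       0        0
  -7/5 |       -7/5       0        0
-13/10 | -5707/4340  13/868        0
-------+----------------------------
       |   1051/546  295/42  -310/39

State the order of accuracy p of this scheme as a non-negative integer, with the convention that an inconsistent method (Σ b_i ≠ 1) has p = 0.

b = (1051/546, 295/42, -310/39)
c = (0, -7/5, -13/10)
Ac = (0, 0, -13/620)
Σ b_i: 1051/546·1 + 295/42·1 + (-310/39)·1 = 1 ✓
b·c: 295/42·(-7/5) + (-310/39)·(-13/10) = 1/2 ✓
b·c²: 295/42·49/25 + (-310/39)·169/100 = 1/3 ✓
b·Ac: (-310/39)·(-13/620) = 1/6 ✓; 3 stages ⇒ order 3.

3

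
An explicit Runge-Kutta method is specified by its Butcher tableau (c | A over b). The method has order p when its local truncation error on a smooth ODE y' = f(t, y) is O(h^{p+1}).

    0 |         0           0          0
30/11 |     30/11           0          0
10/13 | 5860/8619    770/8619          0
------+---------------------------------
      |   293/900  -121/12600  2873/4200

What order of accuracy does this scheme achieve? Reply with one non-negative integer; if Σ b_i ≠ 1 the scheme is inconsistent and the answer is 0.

3

b = (293/900, -121/12600, 2873/4200)
c = (0, 30/11, 10/13)
Ac = (0, 0, 700/2873)
Σ b_i: 293/900·1 + (-121/12600)·1 + 2873/4200·1 = 1 ✓
b·c: (-121/12600)·30/11 + 2873/4200·10/13 = 1/2 ✓
b·c²: (-121/12600)·900/121 + 2873/4200·100/169 = 1/3 ✓
b·Ac: 2873/4200·700/2873 = 1/6 ✓; 3 stages ⇒ order 3.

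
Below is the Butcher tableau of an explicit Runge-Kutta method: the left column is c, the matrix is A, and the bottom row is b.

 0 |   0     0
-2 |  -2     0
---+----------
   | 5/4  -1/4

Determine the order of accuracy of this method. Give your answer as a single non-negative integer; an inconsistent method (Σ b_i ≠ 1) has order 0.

2

b = (5/4, -1/4)
c = (0, -2)
Σ b_i: 5/4·1 + (-1/4)·1 = 1 ✓
b·c: (-1/4)·(-2) = 1/2 ✓; 2 stages ⇒ order 2.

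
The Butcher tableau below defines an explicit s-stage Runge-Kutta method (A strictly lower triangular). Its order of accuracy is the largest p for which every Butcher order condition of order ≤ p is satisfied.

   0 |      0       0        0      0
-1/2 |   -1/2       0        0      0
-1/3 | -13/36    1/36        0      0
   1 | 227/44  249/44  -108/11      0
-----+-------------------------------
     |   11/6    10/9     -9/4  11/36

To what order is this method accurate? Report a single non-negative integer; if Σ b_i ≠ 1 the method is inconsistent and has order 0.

b = (11/6, 10/9, -9/4, 11/36)
c = (0, -1/2, -1/3, 1)
Ac = (0, 0, -1/72, 39/88)
Σ b_i: 11/6·1 + 10/9·1 + (-9/4)·1 + 11/36·1 = 1 ✓
b·c: 10/9·(-1/2) + (-9/4)·(-1/3) + 11/36·1 = 1/2 ✓
b·c²: 10/9·1/4 + (-9/4)·1/9 + 11/36·1 = 1/3 ✓
b·Ac: (-9/4)·(-1/72) + 11/36·39/88 = 1/6 ✓
b·c³: 10/9·(-1/8) + (-9/4)·(-1/27) + 11/36·1 = 1/4 ✓
b·(c∘Ac): (-9/4)·1/216 + 11/36·39/88 = 1/8 ✓
b·Ac²: (-9/4)·1/144 + 11/36·57/176 = 1/12 ✓
b·A²c: 11/36·3/22 = 1/24 ✓; 4 stages ⇒ order 4.

4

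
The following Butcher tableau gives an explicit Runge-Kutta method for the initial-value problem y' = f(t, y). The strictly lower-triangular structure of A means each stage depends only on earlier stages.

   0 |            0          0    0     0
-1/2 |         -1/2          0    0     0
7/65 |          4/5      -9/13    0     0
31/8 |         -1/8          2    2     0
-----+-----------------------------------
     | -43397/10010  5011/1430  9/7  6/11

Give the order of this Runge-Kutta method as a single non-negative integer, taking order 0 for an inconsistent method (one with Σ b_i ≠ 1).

2

b = (-43397/10010, 5011/1430, 9/7, 6/11)
c = (0, -1/2, 7/65, 31/8)
Ac = (0, 0, 9/26, -51/65)
Σ b_i: (-43397/10010)·1 + 5011/1430·1 + 9/7·1 + 6/11·1 = 1 ✓
b·c: 5011/1430·(-1/2) + 9/7·7/65 + 6/11·31/8 = 1/2 ✓
b·c²: 5011/1430·1/4 + 9/7·49/4225 + 6/11·961/64 = 13505711/1487200 ≠ 1/3 ⇒ order 2.
b·Ac: 9/7·9/26 + 6/11·(-51/65) = 171/10010 ≠ 1/6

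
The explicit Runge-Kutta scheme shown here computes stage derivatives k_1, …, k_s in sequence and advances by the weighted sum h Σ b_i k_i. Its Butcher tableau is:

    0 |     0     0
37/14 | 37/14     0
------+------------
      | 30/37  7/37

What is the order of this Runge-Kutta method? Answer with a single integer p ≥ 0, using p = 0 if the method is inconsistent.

b = (30/37, 7/37)
c = (0, 37/14)
Σ b_i: 30/37·1 + 7/37·1 = 1 ✓
b·c: 7/37·37/14 = 1/2 ✓; 2 stages ⇒ order 2.

2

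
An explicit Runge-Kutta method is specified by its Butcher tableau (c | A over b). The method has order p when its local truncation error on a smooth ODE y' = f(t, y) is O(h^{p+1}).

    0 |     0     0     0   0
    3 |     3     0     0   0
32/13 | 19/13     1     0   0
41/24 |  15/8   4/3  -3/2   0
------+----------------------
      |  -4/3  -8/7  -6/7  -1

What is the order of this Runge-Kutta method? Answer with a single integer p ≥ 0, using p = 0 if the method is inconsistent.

0

b = (-4/3, -8/7, -6/7, -1)
c = (0, 3, 32/13, 41/24)
Ac = (0, 0, 3, 4/13)
Σ b_i: (-4/3)·1 + (-8/7)·1 + (-6/7)·1 + (-1)·1 = -13/3 ≠ 1 ⇒ order 0.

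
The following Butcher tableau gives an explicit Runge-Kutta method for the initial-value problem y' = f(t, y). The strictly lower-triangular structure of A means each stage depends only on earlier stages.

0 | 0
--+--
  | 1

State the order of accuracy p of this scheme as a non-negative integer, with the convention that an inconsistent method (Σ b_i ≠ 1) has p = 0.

1

b = (1)
c = (0)
Σ b_i: 1·1 = 1 ✓; 1 stage ⇒ order 1.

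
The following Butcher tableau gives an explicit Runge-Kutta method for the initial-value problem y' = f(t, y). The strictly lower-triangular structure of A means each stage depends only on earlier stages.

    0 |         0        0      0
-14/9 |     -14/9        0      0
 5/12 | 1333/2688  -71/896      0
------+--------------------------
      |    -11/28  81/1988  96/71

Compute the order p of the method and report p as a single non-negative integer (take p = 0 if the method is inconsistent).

b = (-11/28, 81/1988, 96/71)
c = (0, -14/9, 5/12)
Ac = (0, 0, 71/576)
Σ b_i: (-11/28)·1 + 81/1988·1 + 96/71·1 = 1 ✓
b·c: 81/1988·(-14/9) + 96/71·5/12 = 1/2 ✓
b·c²: 81/1988·196/81 + 96/71·25/144 = 1/3 ✓
b·Ac: 96/71·71/576 = 1/6 ✓; 3 stages ⇒ order 3.

3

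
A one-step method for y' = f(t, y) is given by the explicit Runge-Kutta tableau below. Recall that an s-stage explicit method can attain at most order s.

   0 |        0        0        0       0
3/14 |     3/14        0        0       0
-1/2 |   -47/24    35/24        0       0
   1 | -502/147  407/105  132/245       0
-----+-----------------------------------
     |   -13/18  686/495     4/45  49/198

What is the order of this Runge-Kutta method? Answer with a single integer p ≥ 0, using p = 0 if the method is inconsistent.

4

b = (-13/18, 686/495, 4/45, 49/198)
c = (0, 3/14, -1/2, 1)
Ac = (0, 0, 5/16, 55/98)
Σ b_i: (-13/18)·1 + 686/495·1 + 4/45·1 + 49/198·1 = 1 ✓
b·c: 686/495·3/14 + 4/45·(-1/2) + 49/198·1 = 1/2 ✓
b·c²: 686/495·9/196 + 4/45·1/4 + 49/198·1 = 1/3 ✓
b·Ac: 4/45·5/16 + 49/198·55/98 = 1/6 ✓
b·c³: 686/495·27/2744 + 4/45·(-1/8) + 49/198·1 = 1/4 ✓
b·(c∘Ac): 4/45·(-5/32) + 49/198·55/98 = 1/8 ✓
b·Ac²: 4/45·15/224 + 49/198·429/1372 = 1/12 ✓
b·A²c: 49/198·33/196 = 1/24 ✓; 4 stages ⇒ order 4.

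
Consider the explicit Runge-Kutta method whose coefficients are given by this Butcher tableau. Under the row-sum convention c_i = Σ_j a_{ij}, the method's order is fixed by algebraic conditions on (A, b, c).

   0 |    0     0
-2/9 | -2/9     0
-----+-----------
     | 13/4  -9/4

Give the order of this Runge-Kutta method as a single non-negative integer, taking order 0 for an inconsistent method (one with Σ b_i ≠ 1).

b = (13/4, -9/4)
c = (0, -2/9)
Σ b_i: 13/4·1 + (-9/4)·1 = 1 ✓
b·c: (-9/4)·(-2/9) = 1/2 ✓; 2 stages ⇒ order 2.

2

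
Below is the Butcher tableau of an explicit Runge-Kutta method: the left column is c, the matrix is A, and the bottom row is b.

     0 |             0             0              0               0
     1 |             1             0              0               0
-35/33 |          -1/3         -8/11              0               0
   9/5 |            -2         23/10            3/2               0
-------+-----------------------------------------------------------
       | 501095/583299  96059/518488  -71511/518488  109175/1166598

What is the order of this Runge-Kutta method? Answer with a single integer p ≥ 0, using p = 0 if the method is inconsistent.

3

b = (501095/583299, 96059/518488, -71511/518488, 109175/1166598)
c = (0, 1, -35/33, 9/5)
Ac = (0, 0, -8/11, 39/55)
Σ b_i: 501095/583299·1 + 96059/518488·1 + (-71511/518488)·1 + 109175/1166598·1 = 1 ✓
b·c: 96059/518488·1 + (-71511/518488)·(-35/33) + 109175/1166598·9/5 = 1/2 ✓
b·c²: 96059/518488·1 + (-71511/518488)·1225/1089 + 109175/1166598·81/25 = 1/3 ✓
b·Ac: (-71511/518488)·(-8/11) + 109175/1166598·39/55 = 1/6 ✓
b·c³: 96059/518488·1 + (-71511/518488)·(-42875/35937) + 109175/1166598·729/125 = 57464243/64162890 ≠ 1/4 ⇒ order 3.
b·(c∘Ac): (-71511/518488)·280/363 + 109175/1166598·351/275 = 1693/129622 ≠ 1/8
b·Ac²: (-71511/518488)·(-8/11) + 109175/1166598·7237/1815 = 18227039/38497734 ≠ 1/12
b·A²c: 109175/1166598·(-12/11) = -19850/194433 ≠ 1/24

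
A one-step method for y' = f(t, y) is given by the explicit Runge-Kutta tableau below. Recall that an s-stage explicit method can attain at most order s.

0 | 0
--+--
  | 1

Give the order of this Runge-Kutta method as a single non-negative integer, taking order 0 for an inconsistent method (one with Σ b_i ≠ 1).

1

b = (1)
c = (0)
Σ b_i: 1·1 = 1 ✓; 1 stage ⇒ order 1.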